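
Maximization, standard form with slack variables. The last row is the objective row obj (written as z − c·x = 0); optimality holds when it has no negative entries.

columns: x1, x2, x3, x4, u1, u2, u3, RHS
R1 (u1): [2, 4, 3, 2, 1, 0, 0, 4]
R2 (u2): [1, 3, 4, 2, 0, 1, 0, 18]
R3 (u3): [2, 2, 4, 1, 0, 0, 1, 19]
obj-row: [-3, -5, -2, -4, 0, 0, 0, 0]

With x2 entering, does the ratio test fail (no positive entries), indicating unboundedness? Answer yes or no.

Column x2 has positive entries in row(s) 1, 2, 3, so the ratio test bounds it — not unbounded.

no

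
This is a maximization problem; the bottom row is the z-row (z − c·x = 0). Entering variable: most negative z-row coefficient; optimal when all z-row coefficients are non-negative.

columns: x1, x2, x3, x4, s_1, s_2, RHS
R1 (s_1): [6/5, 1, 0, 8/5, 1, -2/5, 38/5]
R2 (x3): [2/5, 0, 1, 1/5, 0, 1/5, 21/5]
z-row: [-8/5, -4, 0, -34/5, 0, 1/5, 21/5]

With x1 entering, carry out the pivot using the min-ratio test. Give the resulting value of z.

43/3

Ratio test on column x1 — row 1: (38/5)/(6/5) = 19/3; row 2: (21/5)/(2/5) = 21/2. Minimum is 19/3 at row 1 (s_1 leaves); pivot element 6/5.
Pivot on row 1; the z-row RHS becomes 21/5 − (-8/5)·(19/3) = 43/3.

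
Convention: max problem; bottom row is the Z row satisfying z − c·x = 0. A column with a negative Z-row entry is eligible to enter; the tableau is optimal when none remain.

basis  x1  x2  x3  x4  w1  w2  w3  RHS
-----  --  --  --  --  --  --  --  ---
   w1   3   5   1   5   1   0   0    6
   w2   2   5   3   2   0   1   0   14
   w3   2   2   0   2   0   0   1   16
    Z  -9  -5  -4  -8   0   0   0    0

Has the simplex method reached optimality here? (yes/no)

The Z-row has a negative entry -9 in column x1, so it is not optimal.

no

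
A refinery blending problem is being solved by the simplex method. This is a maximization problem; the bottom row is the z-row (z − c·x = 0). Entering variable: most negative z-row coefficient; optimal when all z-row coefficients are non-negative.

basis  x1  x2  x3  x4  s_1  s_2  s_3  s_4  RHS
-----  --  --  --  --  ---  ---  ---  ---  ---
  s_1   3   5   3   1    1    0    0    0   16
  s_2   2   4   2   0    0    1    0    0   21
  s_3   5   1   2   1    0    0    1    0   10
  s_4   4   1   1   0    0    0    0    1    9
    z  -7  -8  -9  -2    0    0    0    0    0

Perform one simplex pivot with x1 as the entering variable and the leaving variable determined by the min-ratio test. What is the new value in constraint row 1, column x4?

Ratio test on column x1 — row 1: 16/3 = 16/3; row 2: 21/2 = 21/2; row 3: 10/5 = 2; row 4: 9/4 = 9/4. Minimum is 2 at row 3 (s_3 leaves); pivot element 5.
Divide row 3 by 5; eliminate column x1 from the other rows.
Row 1 update in column x4: 1 − 3·(1/5) = 2/5.

2/5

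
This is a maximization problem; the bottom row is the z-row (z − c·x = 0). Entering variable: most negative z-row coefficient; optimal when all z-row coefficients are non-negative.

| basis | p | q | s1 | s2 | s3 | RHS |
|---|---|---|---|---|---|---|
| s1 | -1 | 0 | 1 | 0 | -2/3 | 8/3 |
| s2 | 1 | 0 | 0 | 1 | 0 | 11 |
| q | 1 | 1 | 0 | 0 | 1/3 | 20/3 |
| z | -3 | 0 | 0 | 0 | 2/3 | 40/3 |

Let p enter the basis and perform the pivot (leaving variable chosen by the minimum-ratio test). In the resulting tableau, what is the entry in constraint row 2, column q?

-1

Ratio test on column p — row 1: entry -1 ≤ 0; row 2: 11/1 = 11; row 3: (20/3)/1 = 20/3. Minimum is 20/3 at row 3 (q leaves); pivot element 1.
Divide row 3 by 1; eliminate column p from the other rows.
Row 2 update in column q: 0 − 1·1 = -1.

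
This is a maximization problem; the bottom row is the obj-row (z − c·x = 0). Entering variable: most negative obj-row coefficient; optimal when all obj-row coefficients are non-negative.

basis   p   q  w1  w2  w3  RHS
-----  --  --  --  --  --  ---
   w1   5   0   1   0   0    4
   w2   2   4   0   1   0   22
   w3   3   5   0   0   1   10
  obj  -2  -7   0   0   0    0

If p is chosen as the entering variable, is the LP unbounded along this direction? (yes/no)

no

Column p has positive entries in row(s) 1, 2, 3, so the ratio test bounds it — not unbounded.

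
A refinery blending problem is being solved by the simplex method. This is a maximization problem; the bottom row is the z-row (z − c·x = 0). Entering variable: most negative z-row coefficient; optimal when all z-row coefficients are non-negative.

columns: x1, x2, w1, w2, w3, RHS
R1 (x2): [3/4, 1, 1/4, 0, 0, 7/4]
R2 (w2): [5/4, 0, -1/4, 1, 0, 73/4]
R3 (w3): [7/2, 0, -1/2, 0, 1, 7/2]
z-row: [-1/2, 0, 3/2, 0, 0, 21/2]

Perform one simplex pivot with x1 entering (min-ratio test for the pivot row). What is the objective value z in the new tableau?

11

Ratio test on column x1 — row 1: (7/4)/(3/4) = 7/3; row 2: (73/4)/(5/4) = 73/5; row 3: (7/2)/(7/2) = 1. Minimum is 1 at row 3 (w3 leaves); pivot element 7/2.
Pivot on row 3; the z-row RHS becomes 21/2 − (-1/2)·1 = 11.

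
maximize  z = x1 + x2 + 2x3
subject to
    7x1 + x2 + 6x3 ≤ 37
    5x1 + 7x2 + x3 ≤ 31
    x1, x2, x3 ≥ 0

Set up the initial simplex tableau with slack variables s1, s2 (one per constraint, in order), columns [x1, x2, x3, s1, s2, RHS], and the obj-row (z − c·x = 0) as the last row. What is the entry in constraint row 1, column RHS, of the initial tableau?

The RHS of constraint 1 is b_1 = 37.

37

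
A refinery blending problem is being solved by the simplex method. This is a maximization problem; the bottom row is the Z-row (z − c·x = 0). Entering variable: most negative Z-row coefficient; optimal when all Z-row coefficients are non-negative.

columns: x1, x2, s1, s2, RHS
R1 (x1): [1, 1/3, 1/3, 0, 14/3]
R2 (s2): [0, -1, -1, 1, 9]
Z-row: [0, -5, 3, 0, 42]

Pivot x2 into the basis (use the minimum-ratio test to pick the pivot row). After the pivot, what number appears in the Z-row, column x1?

Ratio test on column x2 — row 1: (14/3)/(1/3) = 14; row 2: entry -1 ≤ 0. Minimum is 14 at row 1 (x1 leaves); pivot element 1/3.
Divide row 1 by 1/3; eliminate column x2 from the other rows.
Z-row update in column x1: 0 − (-5)·3 = 15.

15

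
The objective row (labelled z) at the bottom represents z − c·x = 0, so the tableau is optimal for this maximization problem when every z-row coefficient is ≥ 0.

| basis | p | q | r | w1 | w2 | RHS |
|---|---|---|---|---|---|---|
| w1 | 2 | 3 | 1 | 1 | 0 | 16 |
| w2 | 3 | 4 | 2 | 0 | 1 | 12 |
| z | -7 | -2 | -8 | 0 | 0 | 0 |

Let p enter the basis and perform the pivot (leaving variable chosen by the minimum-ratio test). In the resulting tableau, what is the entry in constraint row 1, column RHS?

8

Ratio test on column p — row 1: 16/2 = 8; row 2: 12/3 = 4. Minimum is 4 at row 2 (w2 leaves); pivot element 3.
Divide row 2 by 3; eliminate column p from the other rows.
Row 1 update in column RHS: 16 − 2·4 = 8.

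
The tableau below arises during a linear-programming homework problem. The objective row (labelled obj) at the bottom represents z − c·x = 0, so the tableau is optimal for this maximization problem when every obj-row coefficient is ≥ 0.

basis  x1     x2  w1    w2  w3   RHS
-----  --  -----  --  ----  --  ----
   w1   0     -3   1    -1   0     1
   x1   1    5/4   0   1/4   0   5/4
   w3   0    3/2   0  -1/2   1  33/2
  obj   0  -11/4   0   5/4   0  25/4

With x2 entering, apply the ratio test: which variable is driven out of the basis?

Column x2 entries and ratios — w1: -3 ≤ 0, skip; x1: (5/4)/(5/4) = 1; w3: (33/2)/(3/2) = 11.
Smallest ratio is 1 in the row of x1, so x1 leaves.

x1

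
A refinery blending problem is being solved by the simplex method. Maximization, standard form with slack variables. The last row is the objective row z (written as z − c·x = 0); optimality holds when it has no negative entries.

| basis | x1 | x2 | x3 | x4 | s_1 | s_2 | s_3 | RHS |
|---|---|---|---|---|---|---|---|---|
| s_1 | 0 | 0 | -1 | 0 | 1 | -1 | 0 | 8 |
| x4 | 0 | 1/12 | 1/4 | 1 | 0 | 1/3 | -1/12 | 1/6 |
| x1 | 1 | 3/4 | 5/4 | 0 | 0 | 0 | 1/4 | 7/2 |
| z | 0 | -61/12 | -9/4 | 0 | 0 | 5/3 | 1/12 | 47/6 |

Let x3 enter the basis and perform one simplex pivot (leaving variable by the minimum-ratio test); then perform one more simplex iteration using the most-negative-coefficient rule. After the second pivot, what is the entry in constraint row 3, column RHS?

2

Ratio test on column x3 — row 1: entry -1 ≤ 0; row 2: (1/6)/(1/4) = 2/3; row 3: (7/2)/(5/4) = 14/5. Minimum is 2/3 at row 2 (x4 leaves); pivot element 1/4.
Divide row 2 by 1/4; eliminate column x3 from the other rows.
Second iteration: most negative z-row entry is -13/3 in column x2, so x2 enters.
Ratio test on column x2 — row 1: (26/3)/(1/3) = 26; row 2: (2/3)/(1/3) = 2; row 3: (8/3)/(1/3) = 8. Minimum is 2 at row 2 (x3 leaves); pivot element 1/3.
Divide row 2 by 1/3; eliminate column x2 from the other rows.
After both pivots, the entry at constraint row 3, column RHS is 2.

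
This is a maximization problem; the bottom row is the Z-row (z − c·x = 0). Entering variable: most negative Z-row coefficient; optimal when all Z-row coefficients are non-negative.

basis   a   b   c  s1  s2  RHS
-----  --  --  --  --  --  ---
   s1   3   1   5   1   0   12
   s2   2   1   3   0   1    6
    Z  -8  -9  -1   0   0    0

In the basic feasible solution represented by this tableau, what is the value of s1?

s1 is basic (row 1); its value is the RHS of that row, 12.

12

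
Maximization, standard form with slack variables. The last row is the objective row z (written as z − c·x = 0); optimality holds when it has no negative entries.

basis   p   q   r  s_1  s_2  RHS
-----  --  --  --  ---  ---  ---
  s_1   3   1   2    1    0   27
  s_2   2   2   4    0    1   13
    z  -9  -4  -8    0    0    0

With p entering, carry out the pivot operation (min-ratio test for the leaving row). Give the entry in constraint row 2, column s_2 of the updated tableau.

1/2

Ratio test on column p — row 1: 27/3 = 9; row 2: 13/2 = 13/2. Minimum is 13/2 at row 2 (s_2 leaves); pivot element 2.
Divide row 2 by 2; eliminate column p from the other rows.
In the new row 2, the s_2 entry is the old entry divided by the pivot: 1/2 = 1/2.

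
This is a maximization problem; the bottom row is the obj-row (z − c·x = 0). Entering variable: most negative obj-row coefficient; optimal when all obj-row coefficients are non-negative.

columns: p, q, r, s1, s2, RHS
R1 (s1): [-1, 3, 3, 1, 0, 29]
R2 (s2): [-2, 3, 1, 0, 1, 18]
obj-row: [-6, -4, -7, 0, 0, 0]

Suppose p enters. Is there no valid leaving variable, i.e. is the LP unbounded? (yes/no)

yes

Every constraint-row entry in column p is ≤ 0, so increasing p is unbounded.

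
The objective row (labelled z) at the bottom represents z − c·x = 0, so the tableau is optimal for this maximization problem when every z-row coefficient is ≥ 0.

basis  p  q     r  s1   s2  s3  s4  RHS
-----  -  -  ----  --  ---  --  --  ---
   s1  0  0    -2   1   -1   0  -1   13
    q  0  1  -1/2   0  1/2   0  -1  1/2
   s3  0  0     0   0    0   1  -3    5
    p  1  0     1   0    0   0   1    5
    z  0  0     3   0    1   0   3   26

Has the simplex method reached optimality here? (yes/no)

Every z-row coefficient is ≥ 0, so the tableau is optimal.

yes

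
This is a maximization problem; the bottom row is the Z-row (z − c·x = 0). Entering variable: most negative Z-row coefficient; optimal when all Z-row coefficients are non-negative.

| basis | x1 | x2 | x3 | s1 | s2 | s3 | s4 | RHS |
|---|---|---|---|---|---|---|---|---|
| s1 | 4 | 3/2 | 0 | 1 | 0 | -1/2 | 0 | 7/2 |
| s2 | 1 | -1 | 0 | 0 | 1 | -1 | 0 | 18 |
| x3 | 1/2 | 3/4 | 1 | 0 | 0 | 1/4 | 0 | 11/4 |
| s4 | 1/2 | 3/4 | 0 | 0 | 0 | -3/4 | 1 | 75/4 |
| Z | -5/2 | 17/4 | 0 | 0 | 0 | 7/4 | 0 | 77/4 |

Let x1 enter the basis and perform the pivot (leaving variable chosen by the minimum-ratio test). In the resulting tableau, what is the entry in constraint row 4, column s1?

-1/8

Ratio test on column x1 — row 1: (7/2)/4 = 7/8; row 2: 18/1 = 18; row 3: (11/4)/(1/2) = 11/2; row 4: (75/4)/(1/2) = 75/2. Minimum is 7/8 at row 1 (s1 leaves); pivot element 4.
Divide row 1 by 4; eliminate column x1 from the other rows.
Row 4 update in column s1: 0 − (1/2)·(1/4) = -1/8.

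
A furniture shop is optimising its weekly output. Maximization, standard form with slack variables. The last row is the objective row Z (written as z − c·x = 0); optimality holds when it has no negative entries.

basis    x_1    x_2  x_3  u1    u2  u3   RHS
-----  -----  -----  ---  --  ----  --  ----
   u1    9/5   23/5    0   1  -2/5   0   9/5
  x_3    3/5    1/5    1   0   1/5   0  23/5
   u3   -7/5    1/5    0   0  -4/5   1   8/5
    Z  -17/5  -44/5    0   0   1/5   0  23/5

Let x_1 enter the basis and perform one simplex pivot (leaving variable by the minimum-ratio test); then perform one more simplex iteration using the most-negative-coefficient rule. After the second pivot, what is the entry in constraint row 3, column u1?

-1/3

Ratio test on column x_1 — row 1: (9/5)/(9/5) = 1; row 2: (23/5)/(3/5) = 23/3; row 3: entry -7/5 ≤ 0. Minimum is 1 at row 1 (u1 leaves); pivot element 9/5.
Divide row 1 by 9/5; eliminate column x_1 from the other rows.
Second iteration: most negative Z-row entry is -5/9 in column u2, so u2 enters.
Ratio test on column u2 — row 1: entry -2/9 ≤ 0; row 2: 4/(1/3) = 12; row 3: entry -10/9 ≤ 0. Minimum is 12 at row 2 (x_3 leaves); pivot element 1/3.
Divide row 2 by 1/3; eliminate column u2 from the other rows.
After both pivots, the entry at constraint row 3, column u1 is -1/3.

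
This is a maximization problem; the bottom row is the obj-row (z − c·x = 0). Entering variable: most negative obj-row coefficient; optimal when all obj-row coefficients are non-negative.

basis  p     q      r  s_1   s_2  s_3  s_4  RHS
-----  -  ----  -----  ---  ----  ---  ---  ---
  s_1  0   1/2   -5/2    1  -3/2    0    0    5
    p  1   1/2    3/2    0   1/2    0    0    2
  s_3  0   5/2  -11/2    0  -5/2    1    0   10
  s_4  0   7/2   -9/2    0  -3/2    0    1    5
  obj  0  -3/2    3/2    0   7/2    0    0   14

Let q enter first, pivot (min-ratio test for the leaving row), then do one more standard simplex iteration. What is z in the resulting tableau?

82/5

Ratio test on column q — row 1: 5/(1/2) = 10; row 2: 2/(1/2) = 4; row 3: 10/(5/2) = 4; row 4: 5/(7/2) = 10/7. Minimum is 10/7 at row 4 (s_4 leaves); pivot element 7/2.
Pivot on row 4; the obj-row RHS becomes 14 − (-3/2)·(10/7) = 113/7.
Next entering variable (most negative obj-row entry -3/7): r.
Ratio test on column r — row 1: entry -13/7 ≤ 0; row 2: (9/7)/(15/7) = 3/5; row 3: entry -16/7 ≤ 0; row 4: entry -9/7 ≤ 0. Minimum is 3/5 at row 2 (p leaves); pivot element 15/7.
After the second pivot the obj-row RHS is 113/7 − (-3/7)·(3/5) = 82/5.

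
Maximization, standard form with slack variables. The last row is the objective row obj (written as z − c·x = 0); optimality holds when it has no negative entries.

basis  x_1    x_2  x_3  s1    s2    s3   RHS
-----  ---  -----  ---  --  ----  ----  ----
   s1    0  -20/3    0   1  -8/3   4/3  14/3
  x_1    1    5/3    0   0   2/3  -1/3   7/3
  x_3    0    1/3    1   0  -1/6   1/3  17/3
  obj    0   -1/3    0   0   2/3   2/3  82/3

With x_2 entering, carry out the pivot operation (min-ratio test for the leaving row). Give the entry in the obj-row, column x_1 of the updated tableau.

Ratio test on column x_2 — row 1: entry -20/3 ≤ 0; row 2: (7/3)/(5/3) = 7/5; row 3: (17/3)/(1/3) = 17. Minimum is 7/5 at row 2 (x_1 leaves); pivot element 5/3.
Divide row 2 by 5/3; eliminate column x_2 from the other rows.
obj-row update in column x_1: 0 − (-1/3)·(3/5) = 1/5.

1/5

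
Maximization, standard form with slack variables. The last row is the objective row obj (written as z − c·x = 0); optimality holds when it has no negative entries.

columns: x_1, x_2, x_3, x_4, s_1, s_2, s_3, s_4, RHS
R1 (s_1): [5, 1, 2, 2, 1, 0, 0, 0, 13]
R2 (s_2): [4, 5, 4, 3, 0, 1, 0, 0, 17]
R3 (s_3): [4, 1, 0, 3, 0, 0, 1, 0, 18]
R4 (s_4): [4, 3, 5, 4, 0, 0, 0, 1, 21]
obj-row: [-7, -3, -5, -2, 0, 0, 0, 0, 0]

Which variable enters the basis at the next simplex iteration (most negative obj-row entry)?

Negative obj-row entries: x_1: -7, x_2: -3, x_3: -5, x_4: -2.
The most negative is -7 in column x_1, so x_1 enters.

x_1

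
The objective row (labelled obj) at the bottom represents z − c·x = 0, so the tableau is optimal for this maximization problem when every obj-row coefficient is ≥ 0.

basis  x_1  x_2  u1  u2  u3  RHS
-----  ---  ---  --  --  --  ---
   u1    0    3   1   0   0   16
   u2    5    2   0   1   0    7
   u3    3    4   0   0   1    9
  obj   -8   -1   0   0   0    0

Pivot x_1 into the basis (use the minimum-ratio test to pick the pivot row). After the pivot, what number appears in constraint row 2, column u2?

Ratio test on column x_1 — row 1: entry 0 ≤ 0; row 2: 7/5 = 7/5; row 3: 9/3 = 3. Minimum is 7/5 at row 2 (u2 leaves); pivot element 5.
Divide row 2 by 5; eliminate column x_1 from the other rows.
In the new row 2, the u2 entry is the old entry divided by the pivot: 1/5 = 1/5.

1/5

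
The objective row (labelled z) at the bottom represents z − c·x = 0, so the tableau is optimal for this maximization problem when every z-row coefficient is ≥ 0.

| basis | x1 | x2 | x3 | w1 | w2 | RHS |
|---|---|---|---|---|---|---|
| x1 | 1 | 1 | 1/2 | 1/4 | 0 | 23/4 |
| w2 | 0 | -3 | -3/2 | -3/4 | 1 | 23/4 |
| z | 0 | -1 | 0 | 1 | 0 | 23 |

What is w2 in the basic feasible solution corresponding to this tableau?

23/4

w2 is basic (row 2); its value is the RHS of that row, 23/4.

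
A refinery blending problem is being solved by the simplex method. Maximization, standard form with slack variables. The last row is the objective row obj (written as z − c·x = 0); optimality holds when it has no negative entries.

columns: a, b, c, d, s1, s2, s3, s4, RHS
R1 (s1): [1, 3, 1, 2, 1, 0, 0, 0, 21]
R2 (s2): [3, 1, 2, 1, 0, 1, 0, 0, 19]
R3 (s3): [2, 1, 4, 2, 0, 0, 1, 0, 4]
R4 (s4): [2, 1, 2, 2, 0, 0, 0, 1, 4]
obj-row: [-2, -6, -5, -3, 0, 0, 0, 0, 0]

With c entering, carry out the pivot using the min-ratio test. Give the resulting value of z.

5

Ratio test on column c — row 1: 21/1 = 21; row 2: 19/2 = 19/2; row 3: 4/4 = 1; row 4: 4/2 = 2. Minimum is 1 at row 3 (s3 leaves); pivot element 4.
Pivot on row 3; the obj-row RHS becomes 0 − (-5)·1 = 5.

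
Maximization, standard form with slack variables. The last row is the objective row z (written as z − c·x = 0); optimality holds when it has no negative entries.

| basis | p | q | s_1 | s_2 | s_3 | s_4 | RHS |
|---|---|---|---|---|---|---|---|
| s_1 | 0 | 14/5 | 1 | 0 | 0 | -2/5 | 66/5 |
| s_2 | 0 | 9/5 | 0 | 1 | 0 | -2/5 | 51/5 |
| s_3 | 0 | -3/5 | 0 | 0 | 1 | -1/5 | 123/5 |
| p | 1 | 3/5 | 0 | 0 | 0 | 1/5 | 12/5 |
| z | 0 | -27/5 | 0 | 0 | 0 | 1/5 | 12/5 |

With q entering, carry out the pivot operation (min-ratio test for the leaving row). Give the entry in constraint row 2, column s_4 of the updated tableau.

-1

Ratio test on column q — row 1: (66/5)/(14/5) = 33/7; row 2: (51/5)/(9/5) = 17/3; row 3: entry -3/5 ≤ 0; row 4: (12/5)/(3/5) = 4. Minimum is 4 at row 4 (p leaves); pivot element 3/5.
Divide row 4 by 3/5; eliminate column q from the other rows.
Row 2 update in column s_4: -2/5 − (9/5)·(1/3) = -1.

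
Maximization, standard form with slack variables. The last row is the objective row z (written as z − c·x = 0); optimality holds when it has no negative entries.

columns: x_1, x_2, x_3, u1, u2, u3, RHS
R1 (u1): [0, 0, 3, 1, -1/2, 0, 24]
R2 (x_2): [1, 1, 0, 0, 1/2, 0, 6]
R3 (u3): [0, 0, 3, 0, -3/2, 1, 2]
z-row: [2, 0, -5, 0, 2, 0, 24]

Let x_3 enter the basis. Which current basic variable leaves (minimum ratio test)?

Column x_3 entries and ratios — u1: 24/3 = 8; x_2: 0 ≤ 0, skip; u3: 2/3 = 2/3.
Smallest ratio is 2/3 in the row of u3, so u3 leaves.

u3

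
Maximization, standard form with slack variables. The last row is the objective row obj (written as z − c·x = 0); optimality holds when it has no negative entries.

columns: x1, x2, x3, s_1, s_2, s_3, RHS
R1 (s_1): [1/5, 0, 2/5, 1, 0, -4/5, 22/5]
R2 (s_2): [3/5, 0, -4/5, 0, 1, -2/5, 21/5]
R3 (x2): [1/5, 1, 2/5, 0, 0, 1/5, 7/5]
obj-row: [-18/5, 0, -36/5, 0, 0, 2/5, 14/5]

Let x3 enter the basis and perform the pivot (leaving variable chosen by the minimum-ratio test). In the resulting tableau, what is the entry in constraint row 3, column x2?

5/2

Ratio test on column x3 — row 1: (22/5)/(2/5) = 11; row 2: entry -4/5 ≤ 0; row 3: (7/5)/(2/5) = 7/2. Minimum is 7/2 at row 3 (x2 leaves); pivot element 2/5.
Divide row 3 by 2/5; eliminate column x3 from the other rows.
In the new row 3, the x2 entry is the old entry divided by the pivot: 1/(2/5) = 5/2.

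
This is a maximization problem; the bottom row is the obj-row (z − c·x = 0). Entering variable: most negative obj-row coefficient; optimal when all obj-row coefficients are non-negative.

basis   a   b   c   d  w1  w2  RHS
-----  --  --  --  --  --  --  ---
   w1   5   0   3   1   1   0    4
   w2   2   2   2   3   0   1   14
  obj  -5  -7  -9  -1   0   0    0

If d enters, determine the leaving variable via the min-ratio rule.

Column d entries and ratios — w1: 4/1 = 4; w2: 14/3 = 14/3.
Smallest ratio is 4 in the row of w1, so w1 leaves.

w1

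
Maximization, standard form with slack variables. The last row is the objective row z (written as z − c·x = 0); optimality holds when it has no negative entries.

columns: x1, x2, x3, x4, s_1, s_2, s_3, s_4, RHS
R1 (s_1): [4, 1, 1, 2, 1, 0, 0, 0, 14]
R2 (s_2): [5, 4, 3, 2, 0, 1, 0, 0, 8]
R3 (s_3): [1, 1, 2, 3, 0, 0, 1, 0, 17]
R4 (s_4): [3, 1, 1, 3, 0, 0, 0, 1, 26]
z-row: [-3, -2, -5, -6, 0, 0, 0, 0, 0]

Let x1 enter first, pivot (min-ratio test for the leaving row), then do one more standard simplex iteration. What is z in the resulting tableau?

24

Ratio test on column x1 — row 1: 14/4 = 7/2; row 2: 8/5 = 8/5; row 3: 17/1 = 17; row 4: 26/3 = 26/3. Minimum is 8/5 at row 2 (s_2 leaves); pivot element 5.
Pivot on row 2; the z-row RHS becomes 0 − (-3)·(8/5) = 24/5.
Next entering variable (most negative z-row entry -24/5): x4.
Ratio test on column x4 — row 1: (38/5)/(2/5) = 19; row 2: (8/5)/(2/5) = 4; row 3: (77/5)/(13/5) = 77/13; row 4: (106/5)/(9/5) = 106/9. Minimum is 4 at row 2 (x1 leaves); pivot element 2/5.
After the second pivot the z-row RHS is 24/5 − (-24/5)·4 = 24.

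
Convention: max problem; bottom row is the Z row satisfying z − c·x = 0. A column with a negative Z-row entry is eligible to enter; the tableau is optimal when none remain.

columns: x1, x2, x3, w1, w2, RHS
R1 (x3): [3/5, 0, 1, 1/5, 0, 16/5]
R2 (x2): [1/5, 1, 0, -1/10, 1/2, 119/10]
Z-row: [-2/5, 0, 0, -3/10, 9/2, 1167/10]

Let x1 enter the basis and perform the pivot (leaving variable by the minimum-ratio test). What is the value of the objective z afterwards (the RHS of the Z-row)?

713/6

Ratio test on column x1 — row 1: (16/5)/(3/5) = 16/3; row 2: (119/10)/(1/5) = 119/2. Minimum is 16/3 at row 1 (x3 leaves); pivot element 3/5.
Pivot on row 1; the Z-row RHS becomes 1167/10 − (-2/5)·(16/3) = 713/6.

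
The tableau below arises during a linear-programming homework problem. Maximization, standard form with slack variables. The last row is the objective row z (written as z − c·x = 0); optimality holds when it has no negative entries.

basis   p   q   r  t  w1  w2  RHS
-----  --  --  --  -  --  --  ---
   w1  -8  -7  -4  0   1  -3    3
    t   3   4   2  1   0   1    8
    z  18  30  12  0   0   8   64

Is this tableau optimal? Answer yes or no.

yes

Every z-row coefficient is ≥ 0, so the tableau is optimal.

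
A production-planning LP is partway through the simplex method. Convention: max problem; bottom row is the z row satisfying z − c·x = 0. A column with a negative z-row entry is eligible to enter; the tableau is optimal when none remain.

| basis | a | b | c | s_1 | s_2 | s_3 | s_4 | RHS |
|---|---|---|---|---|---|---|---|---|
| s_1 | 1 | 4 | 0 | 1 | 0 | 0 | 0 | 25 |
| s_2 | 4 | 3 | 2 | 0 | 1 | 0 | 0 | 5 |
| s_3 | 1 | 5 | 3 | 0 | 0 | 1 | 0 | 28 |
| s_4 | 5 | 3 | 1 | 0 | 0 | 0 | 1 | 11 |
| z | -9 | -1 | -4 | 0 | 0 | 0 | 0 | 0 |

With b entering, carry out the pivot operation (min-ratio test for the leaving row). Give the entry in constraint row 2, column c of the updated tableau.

Ratio test on column b — row 1: 25/4 = 25/4; row 2: 5/3 = 5/3; row 3: 28/5 = 28/5; row 4: 11/3 = 11/3. Minimum is 5/3 at row 2 (s_2 leaves); pivot element 3.
Divide row 2 by 3; eliminate column b from the other rows.
In the new row 2, the c entry is the old entry divided by the pivot: 2/3 = 2/3.

2/3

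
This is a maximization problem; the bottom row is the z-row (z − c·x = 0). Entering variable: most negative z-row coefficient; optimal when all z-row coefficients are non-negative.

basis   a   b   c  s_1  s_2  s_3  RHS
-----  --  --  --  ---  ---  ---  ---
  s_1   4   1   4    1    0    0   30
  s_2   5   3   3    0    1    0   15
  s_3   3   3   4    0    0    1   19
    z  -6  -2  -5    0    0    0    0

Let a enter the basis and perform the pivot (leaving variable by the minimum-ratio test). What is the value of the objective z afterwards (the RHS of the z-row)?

18

Ratio test on column a — row 1: 30/4 = 15/2; row 2: 15/5 = 3; row 3: 19/3 = 19/3. Minimum is 3 at row 2 (s_2 leaves); pivot element 5.
Pivot on row 2; the z-row RHS becomes 0 − (-6)·3 = 18.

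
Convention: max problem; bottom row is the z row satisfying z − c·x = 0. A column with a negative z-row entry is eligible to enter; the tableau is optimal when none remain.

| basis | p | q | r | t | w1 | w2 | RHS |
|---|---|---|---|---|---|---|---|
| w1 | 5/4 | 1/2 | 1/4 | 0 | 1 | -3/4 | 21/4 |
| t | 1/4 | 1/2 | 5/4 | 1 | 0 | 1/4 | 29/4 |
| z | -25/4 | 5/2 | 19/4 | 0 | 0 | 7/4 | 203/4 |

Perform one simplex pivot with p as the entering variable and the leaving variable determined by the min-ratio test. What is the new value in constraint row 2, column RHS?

31/5

Ratio test on column p — row 1: (21/4)/(5/4) = 21/5; row 2: (29/4)/(1/4) = 29. Minimum is 21/5 at row 1 (w1 leaves); pivot element 5/4.
Divide row 1 by 5/4; eliminate column p from the other rows.
Row 2 update in column RHS: 29/4 − (1/4)·(21/5) = 31/5.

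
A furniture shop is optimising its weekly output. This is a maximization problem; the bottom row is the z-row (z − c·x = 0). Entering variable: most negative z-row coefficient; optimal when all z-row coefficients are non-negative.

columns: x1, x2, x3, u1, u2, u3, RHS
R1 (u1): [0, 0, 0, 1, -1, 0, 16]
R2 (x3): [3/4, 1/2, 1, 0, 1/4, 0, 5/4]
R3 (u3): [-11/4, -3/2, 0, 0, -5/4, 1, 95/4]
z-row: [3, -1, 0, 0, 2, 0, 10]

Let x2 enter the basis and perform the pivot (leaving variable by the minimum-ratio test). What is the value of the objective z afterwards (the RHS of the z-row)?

25/2

Ratio test on column x2 — row 1: entry 0 ≤ 0; row 2: (5/4)/(1/2) = 5/2; row 3: entry -3/2 ≤ 0. Minimum is 5/2 at row 2 (x3 leaves); pivot element 1/2.
Pivot on row 2; the z-row RHS becomes 10 − (-1)·(5/2) = 25/2.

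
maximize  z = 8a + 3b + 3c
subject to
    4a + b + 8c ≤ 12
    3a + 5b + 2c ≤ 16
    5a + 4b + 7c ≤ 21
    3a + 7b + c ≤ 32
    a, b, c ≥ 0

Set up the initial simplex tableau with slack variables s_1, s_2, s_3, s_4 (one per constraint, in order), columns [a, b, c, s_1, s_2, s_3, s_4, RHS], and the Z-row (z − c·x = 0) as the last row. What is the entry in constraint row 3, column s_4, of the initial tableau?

Slack s_4 belongs to constraint 4; its column is the unit vector e_4, so the entry in row 3 is 0.

0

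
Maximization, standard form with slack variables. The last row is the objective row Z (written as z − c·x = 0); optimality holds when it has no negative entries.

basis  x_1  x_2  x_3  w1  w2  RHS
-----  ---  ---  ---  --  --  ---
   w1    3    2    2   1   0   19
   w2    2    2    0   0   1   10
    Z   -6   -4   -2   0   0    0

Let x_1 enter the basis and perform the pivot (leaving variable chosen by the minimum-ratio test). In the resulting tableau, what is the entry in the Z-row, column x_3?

Ratio test on column x_1 — row 1: 19/3 = 19/3; row 2: 10/2 = 5. Minimum is 5 at row 2 (w2 leaves); pivot element 2.
Divide row 2 by 2; eliminate column x_1 from the other rows.
Z-row update in column x_3: -2 − (-6)·0 = -2.

-2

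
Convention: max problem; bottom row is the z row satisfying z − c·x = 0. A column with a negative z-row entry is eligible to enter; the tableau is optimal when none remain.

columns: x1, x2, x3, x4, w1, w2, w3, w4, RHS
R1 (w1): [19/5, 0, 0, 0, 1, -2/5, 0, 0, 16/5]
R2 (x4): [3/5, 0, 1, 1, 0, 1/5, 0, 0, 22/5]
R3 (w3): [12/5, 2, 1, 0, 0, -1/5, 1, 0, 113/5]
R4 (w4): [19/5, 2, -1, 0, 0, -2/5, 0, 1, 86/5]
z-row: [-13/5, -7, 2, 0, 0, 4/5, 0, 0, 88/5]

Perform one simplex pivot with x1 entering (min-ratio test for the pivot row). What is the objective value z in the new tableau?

376/19

Ratio test on column x1 — row 1: (16/5)/(19/5) = 16/19; row 2: (22/5)/(3/5) = 22/3; row 3: (113/5)/(12/5) = 113/12; row 4: (86/5)/(19/5) = 86/19. Minimum is 16/19 at row 1 (w1 leaves); pivot element 19/5.
Pivot on row 1; the z-row RHS becomes 88/5 − (-13/5)·(16/19) = 376/19.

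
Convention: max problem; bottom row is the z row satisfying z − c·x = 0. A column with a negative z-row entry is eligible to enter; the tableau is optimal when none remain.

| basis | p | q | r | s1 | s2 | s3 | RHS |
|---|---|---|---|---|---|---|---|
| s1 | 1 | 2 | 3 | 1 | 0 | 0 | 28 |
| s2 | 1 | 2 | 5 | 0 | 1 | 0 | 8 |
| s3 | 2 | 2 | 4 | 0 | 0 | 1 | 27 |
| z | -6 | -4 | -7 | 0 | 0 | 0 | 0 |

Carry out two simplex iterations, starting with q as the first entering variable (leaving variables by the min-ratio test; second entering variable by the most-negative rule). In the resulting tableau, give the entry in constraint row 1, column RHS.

20

Ratio test on column q — row 1: 28/2 = 14; row 2: 8/2 = 4; row 3: 27/2 = 27/2. Minimum is 4 at row 2 (s2 leaves); pivot element 2.
Divide row 2 by 2; eliminate column q from the other rows.
Second iteration: most negative z-row entry is -4 in column p, so p enters.
Ratio test on column p — row 1: entry 0 ≤ 0; row 2: 4/(1/2) = 8; row 3: 19/1 = 19. Minimum is 8 at row 2 (q leaves); pivot element 1/2.
Divide row 2 by 1/2; eliminate column p from the other rows.
After both pivots, the entry at constraint row 1, column RHS is 20.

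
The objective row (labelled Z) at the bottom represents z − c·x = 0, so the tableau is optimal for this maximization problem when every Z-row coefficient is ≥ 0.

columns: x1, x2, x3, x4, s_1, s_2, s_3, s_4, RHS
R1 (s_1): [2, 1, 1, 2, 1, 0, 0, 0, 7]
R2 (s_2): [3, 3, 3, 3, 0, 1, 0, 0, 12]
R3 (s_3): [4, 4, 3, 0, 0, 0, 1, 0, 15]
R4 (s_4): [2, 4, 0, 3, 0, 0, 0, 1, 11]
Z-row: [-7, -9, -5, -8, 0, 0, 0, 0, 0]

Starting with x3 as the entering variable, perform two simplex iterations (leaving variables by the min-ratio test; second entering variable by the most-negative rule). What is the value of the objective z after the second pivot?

31

Ratio test on column x3 — row 1: 7/1 = 7; row 2: 12/3 = 4; row 3: 15/3 = 5; row 4: entry 0 ≤ 0. Minimum is 4 at row 2 (s_2 leaves); pivot element 3.
Pivot on row 2; the Z-row RHS becomes 0 − (-5)·4 = 20.
Next entering variable (most negative Z-row entry -4): x2.
Ratio test on column x2 — row 1: entry 0 ≤ 0; row 2: 4/1 = 4; row 3: 3/1 = 3; row 4: 11/4 = 11/4. Minimum is 11/4 at row 4 (s_4 leaves); pivot element 4.
After the second pivot the Z-row RHS is 20 − (-4)·(11/4) = 31.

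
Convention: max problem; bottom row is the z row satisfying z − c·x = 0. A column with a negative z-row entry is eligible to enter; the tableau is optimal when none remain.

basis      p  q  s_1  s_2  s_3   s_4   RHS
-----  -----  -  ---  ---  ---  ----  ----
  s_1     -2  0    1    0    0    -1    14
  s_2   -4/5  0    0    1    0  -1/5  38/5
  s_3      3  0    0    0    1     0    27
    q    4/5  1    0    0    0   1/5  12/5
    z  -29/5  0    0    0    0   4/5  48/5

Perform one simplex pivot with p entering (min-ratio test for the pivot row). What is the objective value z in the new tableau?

Ratio test on column p — row 1: entry -2 ≤ 0; row 2: entry -4/5 ≤ 0; row 3: 27/3 = 9; row 4: (12/5)/(4/5) = 3. Minimum is 3 at row 4 (q leaves); pivot element 4/5.
Pivot on row 4; the z-row RHS becomes 48/5 − (-29/5)·3 = 27.

27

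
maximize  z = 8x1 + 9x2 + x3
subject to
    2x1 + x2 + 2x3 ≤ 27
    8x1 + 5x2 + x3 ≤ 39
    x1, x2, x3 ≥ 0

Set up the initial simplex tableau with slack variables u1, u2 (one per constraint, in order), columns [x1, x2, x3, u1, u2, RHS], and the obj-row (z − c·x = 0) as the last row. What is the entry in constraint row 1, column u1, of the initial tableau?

Slack u1 belongs to constraint 1; its column is the unit vector e_1, so the entry in row 1 is 1.

1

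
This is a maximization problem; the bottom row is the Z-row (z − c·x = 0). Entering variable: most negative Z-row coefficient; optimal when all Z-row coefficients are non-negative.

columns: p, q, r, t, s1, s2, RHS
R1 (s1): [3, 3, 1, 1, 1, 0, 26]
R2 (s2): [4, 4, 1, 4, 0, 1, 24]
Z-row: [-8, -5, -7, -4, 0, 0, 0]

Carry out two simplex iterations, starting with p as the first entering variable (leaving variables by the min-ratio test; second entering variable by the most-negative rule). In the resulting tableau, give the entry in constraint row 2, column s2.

1

Ratio test on column p — row 1: 26/3 = 26/3; row 2: 24/4 = 6. Minimum is 6 at row 2 (s2 leaves); pivot element 4.
Divide row 2 by 4; eliminate column p from the other rows.
Second iteration: most negative Z-row entry is -5 in column r, so r enters.
Ratio test on column r — row 1: 8/(1/4) = 32; row 2: 6/(1/4) = 24. Minimum is 24 at row 2 (p leaves); pivot element 1/4.
Divide row 2 by 1/4; eliminate column r from the other rows.
After both pivots, the entry at constraint row 2, column s2 is 1.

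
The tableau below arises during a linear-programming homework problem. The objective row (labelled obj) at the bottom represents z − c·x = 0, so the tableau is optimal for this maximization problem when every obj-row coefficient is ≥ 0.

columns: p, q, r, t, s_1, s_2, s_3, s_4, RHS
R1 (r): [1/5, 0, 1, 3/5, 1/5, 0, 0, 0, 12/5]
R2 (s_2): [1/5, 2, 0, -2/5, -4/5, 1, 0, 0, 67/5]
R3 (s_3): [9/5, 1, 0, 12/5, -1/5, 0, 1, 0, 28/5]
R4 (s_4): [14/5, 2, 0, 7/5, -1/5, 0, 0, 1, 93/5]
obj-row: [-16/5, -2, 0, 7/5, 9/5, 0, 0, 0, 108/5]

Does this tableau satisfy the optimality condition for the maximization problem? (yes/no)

no

The obj-row has a negative entry -16/5 in column p, so it is not optimal.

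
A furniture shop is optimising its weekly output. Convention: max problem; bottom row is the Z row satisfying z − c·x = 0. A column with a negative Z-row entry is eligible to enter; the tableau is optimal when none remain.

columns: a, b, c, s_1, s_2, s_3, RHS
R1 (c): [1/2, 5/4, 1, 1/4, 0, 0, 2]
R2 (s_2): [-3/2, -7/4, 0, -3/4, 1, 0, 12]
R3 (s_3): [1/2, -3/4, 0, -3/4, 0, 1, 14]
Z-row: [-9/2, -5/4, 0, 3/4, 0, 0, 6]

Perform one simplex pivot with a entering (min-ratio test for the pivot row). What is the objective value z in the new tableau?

Ratio test on column a — row 1: 2/(1/2) = 4; row 2: entry -3/2 ≤ 0; row 3: 14/(1/2) = 28. Minimum is 4 at row 1 (c leaves); pivot element 1/2.
Pivot on row 1; the Z-row RHS becomes 6 − (-9/2)·4 = 24.

24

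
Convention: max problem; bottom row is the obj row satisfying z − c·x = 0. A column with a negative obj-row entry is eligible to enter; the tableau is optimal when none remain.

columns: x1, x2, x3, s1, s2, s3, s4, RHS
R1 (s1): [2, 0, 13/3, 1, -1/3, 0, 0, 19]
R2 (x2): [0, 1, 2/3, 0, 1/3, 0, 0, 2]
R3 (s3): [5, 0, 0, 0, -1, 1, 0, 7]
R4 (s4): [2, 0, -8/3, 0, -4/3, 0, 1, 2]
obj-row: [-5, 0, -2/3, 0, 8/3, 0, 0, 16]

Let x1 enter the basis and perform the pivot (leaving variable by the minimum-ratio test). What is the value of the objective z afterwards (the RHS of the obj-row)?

21

Ratio test on column x1 — row 1: 19/2 = 19/2; row 2: entry 0 ≤ 0; row 3: 7/5 = 7/5; row 4: 2/2 = 1. Minimum is 1 at row 4 (s4 leaves); pivot element 2.
Pivot on row 4; the obj-row RHS becomes 16 − (-5)·1 = 21.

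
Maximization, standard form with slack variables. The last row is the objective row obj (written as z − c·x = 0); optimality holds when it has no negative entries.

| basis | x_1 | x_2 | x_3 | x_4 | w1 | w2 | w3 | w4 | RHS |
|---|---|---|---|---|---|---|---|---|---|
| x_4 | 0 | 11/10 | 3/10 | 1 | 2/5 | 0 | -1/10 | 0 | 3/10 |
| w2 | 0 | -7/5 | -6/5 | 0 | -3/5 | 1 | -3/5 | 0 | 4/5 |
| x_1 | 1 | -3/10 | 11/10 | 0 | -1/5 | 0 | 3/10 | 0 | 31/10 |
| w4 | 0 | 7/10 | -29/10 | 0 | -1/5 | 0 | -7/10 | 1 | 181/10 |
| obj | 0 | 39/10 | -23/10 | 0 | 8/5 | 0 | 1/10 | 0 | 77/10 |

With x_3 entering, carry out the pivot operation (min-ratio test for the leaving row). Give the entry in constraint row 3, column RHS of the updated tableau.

2

Ratio test on column x_3 — row 1: (3/10)/(3/10) = 1; row 2: entry -6/5 ≤ 0; row 3: (31/10)/(11/10) = 31/11; row 4: entry -29/10 ≤ 0. Minimum is 1 at row 1 (x_4 leaves); pivot element 3/10.
Divide row 1 by 3/10; eliminate column x_3 from the other rows.
Row 3 update in column RHS: 31/10 − (11/10)·1 = 2.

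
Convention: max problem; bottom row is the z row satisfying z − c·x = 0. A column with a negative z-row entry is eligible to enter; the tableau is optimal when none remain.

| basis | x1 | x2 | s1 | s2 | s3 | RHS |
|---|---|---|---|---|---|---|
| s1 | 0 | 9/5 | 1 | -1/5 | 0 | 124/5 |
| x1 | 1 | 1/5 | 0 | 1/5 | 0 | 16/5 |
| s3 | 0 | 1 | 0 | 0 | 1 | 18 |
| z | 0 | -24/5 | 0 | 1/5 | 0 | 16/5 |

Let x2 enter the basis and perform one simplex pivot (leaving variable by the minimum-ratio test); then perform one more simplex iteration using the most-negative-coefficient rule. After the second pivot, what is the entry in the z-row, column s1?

Ratio test on column x2 — row 1: (124/5)/(9/5) = 124/9; row 2: (16/5)/(1/5) = 16; row 3: 18/1 = 18. Minimum is 124/9 at row 1 (s1 leaves); pivot element 9/5.
Divide row 1 by 9/5; eliminate column x2 from the other rows.
Second iteration: most negative z-row entry is -1/3 in column s2, so s2 enters.
Ratio test on column s2 — row 1: entry -1/9 ≤ 0; row 2: (4/9)/(2/9) = 2; row 3: (38/9)/(1/9) = 38. Minimum is 2 at row 2 (x1 leaves); pivot element 2/9.
Divide row 2 by 2/9; eliminate column s2 from the other rows.
After both pivots, the entry at the z-row, column s1 is 5/2.

5/2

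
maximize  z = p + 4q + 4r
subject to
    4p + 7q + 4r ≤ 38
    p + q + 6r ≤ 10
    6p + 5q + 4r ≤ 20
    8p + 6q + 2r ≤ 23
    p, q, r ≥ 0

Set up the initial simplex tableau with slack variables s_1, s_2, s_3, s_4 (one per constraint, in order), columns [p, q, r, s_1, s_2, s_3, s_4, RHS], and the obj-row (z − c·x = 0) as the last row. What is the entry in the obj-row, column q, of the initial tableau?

-4

The obj-row carries the negated objective coefficients: the q entry is -4.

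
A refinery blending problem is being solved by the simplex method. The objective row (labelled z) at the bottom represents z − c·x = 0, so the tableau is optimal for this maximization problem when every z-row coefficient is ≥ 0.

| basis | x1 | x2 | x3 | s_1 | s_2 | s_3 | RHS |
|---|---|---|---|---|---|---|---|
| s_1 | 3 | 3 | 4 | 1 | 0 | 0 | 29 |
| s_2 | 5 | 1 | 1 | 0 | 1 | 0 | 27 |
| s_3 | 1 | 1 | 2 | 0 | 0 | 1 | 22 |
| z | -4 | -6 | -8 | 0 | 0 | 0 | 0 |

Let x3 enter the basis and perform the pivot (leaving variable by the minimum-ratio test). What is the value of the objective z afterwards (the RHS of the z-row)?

Ratio test on column x3 — row 1: 29/4 = 29/4; row 2: 27/1 = 27; row 3: 22/2 = 11. Minimum is 29/4 at row 1 (s_1 leaves); pivot element 4.
Pivot on row 1; the z-row RHS becomes 0 − (-8)·(29/4) = 58.

58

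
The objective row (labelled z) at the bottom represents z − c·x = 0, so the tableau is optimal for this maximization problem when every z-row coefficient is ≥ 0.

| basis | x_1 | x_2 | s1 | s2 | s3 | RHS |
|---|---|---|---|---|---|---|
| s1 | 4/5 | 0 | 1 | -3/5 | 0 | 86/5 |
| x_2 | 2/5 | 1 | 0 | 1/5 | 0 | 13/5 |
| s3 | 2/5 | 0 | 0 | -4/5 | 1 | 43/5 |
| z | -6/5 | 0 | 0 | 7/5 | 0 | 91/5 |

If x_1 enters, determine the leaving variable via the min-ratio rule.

Column x_1 entries and ratios — s1: (86/5)/(4/5) = 43/2; x_2: (13/5)/(2/5) = 13/2; s3: (43/5)/(2/5) = 43/2.
Smallest ratio is 13/2 in the row of x_2, so x_2 leaves.

x_2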